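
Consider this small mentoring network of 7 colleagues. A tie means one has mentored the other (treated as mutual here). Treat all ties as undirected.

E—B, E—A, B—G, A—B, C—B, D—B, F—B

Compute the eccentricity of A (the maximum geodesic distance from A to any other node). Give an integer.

Distances from A: B:1, C:2, D:2, E:1, F:2, G:2.
The largest is 2 (to G, F, D, and C), so the eccentricity of A is 2.

2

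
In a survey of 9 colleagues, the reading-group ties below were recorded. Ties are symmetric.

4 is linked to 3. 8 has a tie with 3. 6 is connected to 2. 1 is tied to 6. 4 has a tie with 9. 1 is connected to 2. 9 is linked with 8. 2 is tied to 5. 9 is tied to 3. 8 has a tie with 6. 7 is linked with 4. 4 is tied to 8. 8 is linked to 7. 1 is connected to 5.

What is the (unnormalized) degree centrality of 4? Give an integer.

4

4 is directly tied to 3, 7, 8, and 9. That is 4 neighbors, so the degree of 4 is 4.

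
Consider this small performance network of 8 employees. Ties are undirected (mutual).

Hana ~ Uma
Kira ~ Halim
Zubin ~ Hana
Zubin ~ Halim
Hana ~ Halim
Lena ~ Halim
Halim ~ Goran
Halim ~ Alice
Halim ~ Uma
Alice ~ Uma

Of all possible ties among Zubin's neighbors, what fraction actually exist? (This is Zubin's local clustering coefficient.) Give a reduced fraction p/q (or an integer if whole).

Zubin's neighbors: Halim and Hana (k = 2).
Possible neighbor pairs: C(2,2) = 1. Edges among them: Halim–Hana → e = 1.
Clustering(Zubin) = 1/1.

1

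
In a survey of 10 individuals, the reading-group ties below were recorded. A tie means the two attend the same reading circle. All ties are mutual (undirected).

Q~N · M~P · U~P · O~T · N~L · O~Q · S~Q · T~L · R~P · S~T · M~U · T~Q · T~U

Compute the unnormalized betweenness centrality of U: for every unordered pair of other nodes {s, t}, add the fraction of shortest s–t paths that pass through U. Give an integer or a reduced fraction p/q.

Pairs whose geodesics pass through U — T–P: 1; T–R: 1; T–M: 1; O–P: 1; O–R: 1; O–M: 1; S–P: 1; S–R: 1; S–M: 1; L–P: 1; L–R: 1; L–M: 1; N–P: 2/2; N–R: 2/2 … (+4 more pairs).
All other pairs contribute 0.
Summing the contributions gives betweenness(U) = 18.

18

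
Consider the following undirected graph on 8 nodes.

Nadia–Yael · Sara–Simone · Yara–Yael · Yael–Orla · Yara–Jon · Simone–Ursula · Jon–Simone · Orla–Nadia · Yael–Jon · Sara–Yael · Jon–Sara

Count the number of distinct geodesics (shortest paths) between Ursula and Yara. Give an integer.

The shortest distance is 3, and the only length-3 path is Ursula–Simone–Jon–Yara. So there is exactly 1 shortest path.

1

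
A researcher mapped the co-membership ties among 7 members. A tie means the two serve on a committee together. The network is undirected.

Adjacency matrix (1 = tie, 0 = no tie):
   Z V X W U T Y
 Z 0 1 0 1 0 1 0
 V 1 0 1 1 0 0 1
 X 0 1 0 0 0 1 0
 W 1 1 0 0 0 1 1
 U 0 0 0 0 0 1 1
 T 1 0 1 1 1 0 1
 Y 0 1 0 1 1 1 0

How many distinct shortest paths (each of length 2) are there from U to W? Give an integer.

2

The shortest distance is 2. The length-2 paths are: U–T–W; U–Y–W.
That gives 2 distinct shortest paths.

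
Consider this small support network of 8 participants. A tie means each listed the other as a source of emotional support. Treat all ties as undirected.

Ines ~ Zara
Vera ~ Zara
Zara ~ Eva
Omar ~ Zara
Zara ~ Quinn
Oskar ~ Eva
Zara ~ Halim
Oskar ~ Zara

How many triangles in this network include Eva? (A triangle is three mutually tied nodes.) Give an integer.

1

Eva's neighbors: Oskar and Zara.
Neighbor pairs that are themselves tied: Eva–Oskar–Zara. Each forms one triangle with Eva, for 1 in total.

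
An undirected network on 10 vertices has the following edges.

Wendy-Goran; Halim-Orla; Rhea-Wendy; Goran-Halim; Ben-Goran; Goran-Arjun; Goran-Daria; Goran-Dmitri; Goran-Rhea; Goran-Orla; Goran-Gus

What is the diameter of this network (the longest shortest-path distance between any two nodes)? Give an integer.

Eccentricity of each node (its greatest distance to any other): Arjun:2, Ben:2, Daria:2, Dmitri:2, Goran:1, Gus:2, Halim:2, Orla:2, Rhea:2, Wendy:2.
The maximum eccentricity is 2, realized for instance by the pair Dmitri–Ben via Dmitri – Goran – Ben. So the diameter is 2.

2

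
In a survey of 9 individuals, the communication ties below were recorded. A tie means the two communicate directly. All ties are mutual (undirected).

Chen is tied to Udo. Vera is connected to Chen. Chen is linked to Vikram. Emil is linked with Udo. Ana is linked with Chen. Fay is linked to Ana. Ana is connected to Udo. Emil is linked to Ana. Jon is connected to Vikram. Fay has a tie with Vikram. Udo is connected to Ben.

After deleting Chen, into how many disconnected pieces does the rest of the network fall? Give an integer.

2

Without Chen, the remaining ties split the others into: {Ana, Ben, Emil, Fay, Jon, Udo, Vikram}; {Vera}.
That's 2 separate components.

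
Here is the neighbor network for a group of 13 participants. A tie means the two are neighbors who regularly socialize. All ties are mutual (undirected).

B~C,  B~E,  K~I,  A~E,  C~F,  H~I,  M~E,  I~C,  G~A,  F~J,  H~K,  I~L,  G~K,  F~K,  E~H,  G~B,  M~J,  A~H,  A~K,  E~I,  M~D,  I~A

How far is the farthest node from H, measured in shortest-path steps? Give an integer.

3

Distances from H: A:1, B:2, C:2, D:3, E:1, F:2, G:2, I:1, J:3, K:1, L:2, M:2.
The largest is 3 (to D and J), so the eccentricity of H is 3.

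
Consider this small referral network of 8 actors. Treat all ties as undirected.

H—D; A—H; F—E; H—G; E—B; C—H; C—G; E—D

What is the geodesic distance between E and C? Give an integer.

One shortest route is E – D – H – C, which uses 3 edges, and at distance 2 from E we only reach {H}, which does not include C. So d(E,C) = 3.

3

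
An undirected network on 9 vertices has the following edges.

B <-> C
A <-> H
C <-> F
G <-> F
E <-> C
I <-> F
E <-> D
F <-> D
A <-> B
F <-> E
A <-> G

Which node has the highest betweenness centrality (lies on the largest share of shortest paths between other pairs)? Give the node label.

F

Unnormalized betweenness of each node: A:8, B:3, C:5, D:0, E:1, F:14, G:7, H:0, I:0.
F has the largest value, 14, making it the main broker — the node through which the most shortest paths run.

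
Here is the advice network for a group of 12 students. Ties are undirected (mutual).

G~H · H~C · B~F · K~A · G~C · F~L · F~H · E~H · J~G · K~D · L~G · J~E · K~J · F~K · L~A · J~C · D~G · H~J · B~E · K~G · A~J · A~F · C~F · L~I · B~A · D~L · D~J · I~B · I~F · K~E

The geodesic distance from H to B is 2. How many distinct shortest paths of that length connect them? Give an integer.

2

The shortest distance is 2. The length-2 paths are: H–F–B; H–E–B.
That gives 2 distinct shortest paths.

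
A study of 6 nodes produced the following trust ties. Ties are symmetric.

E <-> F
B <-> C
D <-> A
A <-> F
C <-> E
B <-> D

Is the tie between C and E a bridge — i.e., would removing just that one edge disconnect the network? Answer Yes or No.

Even without that edge, C still reaches E via C – B – D – A – F – E, so the network stays connected. Not a bridge.

No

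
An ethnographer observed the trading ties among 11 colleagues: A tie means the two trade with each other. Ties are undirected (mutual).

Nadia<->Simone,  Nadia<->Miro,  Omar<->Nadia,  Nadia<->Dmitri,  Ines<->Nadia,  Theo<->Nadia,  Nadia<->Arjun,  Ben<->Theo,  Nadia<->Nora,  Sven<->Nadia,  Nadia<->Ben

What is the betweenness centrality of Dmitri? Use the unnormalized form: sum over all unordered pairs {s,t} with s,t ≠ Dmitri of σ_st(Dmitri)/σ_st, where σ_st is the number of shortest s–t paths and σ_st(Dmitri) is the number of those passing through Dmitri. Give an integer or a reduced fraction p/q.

No shortest path between any pair of other nodes passes through Dmitri.
Summing the contributions gives betweenness(Dmitri) = 0.

0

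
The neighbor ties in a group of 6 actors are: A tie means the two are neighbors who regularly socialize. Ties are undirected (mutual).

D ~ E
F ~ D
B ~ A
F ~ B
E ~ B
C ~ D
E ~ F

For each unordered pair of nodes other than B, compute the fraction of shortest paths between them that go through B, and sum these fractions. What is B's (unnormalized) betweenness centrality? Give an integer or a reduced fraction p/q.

Pairs whose geodesics pass through B — F–A: 1; D–A: 2/2; C–A: 2/2; A–E: 1.
All other pairs contribute 0.
Summing the contributions gives betweenness(B) = 4.

4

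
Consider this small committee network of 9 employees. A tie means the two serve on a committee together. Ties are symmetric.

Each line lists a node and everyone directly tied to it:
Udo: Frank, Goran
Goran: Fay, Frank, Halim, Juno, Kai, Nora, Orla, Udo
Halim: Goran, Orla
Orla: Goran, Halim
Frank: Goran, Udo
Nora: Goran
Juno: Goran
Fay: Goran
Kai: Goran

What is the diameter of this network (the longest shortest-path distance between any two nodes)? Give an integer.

2

Eccentricity of each node (its greatest distance to any other): Fay:2, Frank:2, Goran:1, Halim:2, Juno:2, Kai:2, Nora:2, Orla:2, Udo:2.
The maximum eccentricity is 2, realized for instance by the pair Halim–Kai via Halim – Goran – Kai. So the diameter is 2.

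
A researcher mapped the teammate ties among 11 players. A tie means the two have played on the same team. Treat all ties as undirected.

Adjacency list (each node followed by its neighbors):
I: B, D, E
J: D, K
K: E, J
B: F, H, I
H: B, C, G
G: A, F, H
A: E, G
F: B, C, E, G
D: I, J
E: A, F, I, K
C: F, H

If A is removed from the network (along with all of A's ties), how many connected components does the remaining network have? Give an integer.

1

A's neighbors (E and G) remain reachable from one another through other ties, so the rest of the network stays in one piece.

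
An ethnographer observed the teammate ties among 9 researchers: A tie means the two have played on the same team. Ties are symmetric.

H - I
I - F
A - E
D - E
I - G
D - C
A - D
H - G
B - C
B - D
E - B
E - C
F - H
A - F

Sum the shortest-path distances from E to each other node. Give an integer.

16

Distances from E: A:1, B:1, C:1, D:1, F:2, G:4, H:3, I:3.
Sum = 1 + 1 + 1 + 1 + 2 + 4 + 3 + 3 = 16.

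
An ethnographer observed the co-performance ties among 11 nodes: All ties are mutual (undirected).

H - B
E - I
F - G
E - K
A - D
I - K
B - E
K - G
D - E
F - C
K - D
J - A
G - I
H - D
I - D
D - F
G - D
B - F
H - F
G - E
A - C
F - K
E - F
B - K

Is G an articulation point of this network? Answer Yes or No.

Even without G, every remaining node can still reach every other (the residual graph is connected), so G is not a cut vertex.

No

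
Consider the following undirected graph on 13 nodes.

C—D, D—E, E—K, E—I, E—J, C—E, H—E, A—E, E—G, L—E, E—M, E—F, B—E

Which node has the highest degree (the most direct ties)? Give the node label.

E

Degrees — A:1, B:1, C:2, D:2, E:12, F:1, G:1, H:1, I:1, J:1, K:1, L:1, M:1.
The maximum is 12, attained only by E.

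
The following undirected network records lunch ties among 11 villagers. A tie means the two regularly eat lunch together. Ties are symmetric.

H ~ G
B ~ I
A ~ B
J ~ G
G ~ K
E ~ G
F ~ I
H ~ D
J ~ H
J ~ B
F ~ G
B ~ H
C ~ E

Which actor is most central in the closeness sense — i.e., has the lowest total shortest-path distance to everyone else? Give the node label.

Farness (sum of distances to all others) for each node — A:29, B:20, C:32, D:26, E:23, F:21, G:16, H:17, I:23, J:18, K:25.
The smallest farness is 16, for G, so G has the highest closeness.

G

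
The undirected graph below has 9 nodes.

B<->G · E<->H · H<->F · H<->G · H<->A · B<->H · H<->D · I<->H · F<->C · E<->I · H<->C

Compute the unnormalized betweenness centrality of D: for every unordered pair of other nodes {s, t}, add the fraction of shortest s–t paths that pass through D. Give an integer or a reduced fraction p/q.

No shortest path between any pair of other nodes passes through D.
Summing the contributions gives betweenness(D) = 0.

0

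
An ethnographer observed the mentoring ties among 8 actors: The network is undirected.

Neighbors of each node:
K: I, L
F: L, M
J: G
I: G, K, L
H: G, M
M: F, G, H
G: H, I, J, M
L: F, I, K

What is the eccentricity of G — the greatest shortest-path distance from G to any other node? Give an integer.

Distances from G: F:2, H:1, I:1, J:1, K:2, L:2, M:1.
The largest is 2 (to K, L, and F), so the eccentricity of G is 2.

2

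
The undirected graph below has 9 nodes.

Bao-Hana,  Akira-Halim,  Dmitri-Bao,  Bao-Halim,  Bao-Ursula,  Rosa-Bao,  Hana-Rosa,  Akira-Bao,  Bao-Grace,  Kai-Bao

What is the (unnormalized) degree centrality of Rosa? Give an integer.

2

Rosa is directly tied to Bao and Hana. That is 2 neighbors, so the degree of Rosa is 2.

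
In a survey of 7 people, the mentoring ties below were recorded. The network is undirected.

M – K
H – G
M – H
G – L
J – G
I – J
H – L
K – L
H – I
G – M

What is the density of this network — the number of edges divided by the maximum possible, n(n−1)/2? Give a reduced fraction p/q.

There are 10 edges and 7 nodes, so the maximum possible is C(7,2) = 21.
Density = 10/21.

10/21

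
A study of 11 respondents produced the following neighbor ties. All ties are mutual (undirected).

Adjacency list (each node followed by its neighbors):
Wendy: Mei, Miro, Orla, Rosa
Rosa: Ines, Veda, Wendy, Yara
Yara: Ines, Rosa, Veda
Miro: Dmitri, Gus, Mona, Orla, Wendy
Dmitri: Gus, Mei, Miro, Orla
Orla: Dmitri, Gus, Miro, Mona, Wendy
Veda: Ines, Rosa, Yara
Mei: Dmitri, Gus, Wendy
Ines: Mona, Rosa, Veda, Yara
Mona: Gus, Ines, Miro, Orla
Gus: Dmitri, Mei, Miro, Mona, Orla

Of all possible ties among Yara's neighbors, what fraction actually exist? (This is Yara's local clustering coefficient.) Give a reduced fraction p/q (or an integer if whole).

Yara's neighbors: Ines, Rosa, and Veda (k = 3).
Possible neighbor pairs: C(3,2) = 3. Edges among them: Ines–Rosa, Ines–Veda, Rosa–Veda → e = 3.
Clustering(Yara) = 3/3 = 1.

1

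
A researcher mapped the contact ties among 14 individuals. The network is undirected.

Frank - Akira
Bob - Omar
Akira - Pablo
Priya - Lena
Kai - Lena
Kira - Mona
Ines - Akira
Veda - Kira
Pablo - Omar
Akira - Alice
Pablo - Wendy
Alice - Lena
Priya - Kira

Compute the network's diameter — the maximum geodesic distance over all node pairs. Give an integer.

Eccentricity of each node (its greatest distance to any other): Akira:5, Alice:4, Bob:8, Frank:6, Ines:6, Kai:6, Kira:7, Lena:5, Mona:8, Omar:7, Pablo:6, Priya:6, Veda:8, Wendy:7.
The maximum eccentricity is 8, realized for instance by the pair Mona–Bob via Mona – Kira – Priya – Lena – Alice – Akira – Pablo – Omar – Bob. So the diameter is 8.

8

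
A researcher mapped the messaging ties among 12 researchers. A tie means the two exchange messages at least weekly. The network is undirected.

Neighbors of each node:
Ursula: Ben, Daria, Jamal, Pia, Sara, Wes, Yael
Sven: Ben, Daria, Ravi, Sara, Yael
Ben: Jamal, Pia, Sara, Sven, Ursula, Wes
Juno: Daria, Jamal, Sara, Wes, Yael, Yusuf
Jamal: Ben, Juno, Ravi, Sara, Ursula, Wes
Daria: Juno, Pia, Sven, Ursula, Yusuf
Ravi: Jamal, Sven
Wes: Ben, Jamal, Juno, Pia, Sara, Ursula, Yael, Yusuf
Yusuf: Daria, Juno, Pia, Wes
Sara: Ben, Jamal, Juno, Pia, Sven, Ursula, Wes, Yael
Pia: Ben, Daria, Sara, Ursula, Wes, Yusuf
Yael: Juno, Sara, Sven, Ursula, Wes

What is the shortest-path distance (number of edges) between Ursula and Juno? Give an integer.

2

One shortest route is Ursula – Jamal – Juno, which uses 2 edges, and Ursula and Juno are not directly tied, so nothing shorter exists. So d(Ursula,Juno) = 2.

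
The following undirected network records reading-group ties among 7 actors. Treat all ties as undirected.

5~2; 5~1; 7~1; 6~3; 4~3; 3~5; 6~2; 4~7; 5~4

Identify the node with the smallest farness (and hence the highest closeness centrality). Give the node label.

5

Farness (sum of distances to all others) for each node — 1:11, 2:11, 3:9, 4:9, 5:8, 6:12, 7:12.
The smallest farness is 8, for 5, so 5 has the highest closeness.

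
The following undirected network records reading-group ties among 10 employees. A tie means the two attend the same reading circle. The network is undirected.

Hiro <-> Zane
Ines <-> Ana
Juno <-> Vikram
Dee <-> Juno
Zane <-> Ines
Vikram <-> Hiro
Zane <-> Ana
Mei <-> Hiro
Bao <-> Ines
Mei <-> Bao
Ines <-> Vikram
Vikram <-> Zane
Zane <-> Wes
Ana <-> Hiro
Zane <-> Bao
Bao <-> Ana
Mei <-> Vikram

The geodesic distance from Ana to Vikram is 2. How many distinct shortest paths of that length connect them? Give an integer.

3

The shortest distance is 2. The length-2 paths are: Ana–Zane–Vikram; Ana–Hiro–Vikram; Ana–Ines–Vikram.
That gives 3 distinct shortest paths.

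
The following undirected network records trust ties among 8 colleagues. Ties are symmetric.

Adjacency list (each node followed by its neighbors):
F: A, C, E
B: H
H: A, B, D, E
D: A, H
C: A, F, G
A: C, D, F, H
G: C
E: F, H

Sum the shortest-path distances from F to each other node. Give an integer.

12

Distances from F: A:1, B:3, C:1, D:2, E:1, G:2, H:2.
Sum = 1 + 3 + 1 + 2 + 1 + 2 + 2 = 12.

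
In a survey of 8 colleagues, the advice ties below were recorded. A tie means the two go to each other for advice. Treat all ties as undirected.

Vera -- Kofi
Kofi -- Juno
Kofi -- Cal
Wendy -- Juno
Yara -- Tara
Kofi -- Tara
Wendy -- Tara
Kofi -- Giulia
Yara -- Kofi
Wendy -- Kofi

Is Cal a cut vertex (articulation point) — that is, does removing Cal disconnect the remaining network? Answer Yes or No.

Even without Cal, every remaining node can still reach every other (the residual graph is connected), so Cal is not a cut vertex.

No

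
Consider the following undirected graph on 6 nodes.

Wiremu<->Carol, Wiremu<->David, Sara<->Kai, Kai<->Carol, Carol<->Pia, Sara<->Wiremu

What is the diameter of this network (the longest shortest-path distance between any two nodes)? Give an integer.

Eccentricity of each node (its greatest distance to any other): Carol:2, David:3, Kai:3, Pia:3, Sara:3, Wiremu:2.
The maximum eccentricity is 3, realized for instance by the pair David–Kai via David – Wiremu – Carol – Kai. So the diameter is 3.

3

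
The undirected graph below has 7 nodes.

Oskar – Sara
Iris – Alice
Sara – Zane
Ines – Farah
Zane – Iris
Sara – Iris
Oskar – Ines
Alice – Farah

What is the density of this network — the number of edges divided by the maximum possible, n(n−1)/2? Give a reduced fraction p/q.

8/21

There are 8 edges and 7 nodes, so the maximum possible is C(7,2) = 21.
Density = 8/21.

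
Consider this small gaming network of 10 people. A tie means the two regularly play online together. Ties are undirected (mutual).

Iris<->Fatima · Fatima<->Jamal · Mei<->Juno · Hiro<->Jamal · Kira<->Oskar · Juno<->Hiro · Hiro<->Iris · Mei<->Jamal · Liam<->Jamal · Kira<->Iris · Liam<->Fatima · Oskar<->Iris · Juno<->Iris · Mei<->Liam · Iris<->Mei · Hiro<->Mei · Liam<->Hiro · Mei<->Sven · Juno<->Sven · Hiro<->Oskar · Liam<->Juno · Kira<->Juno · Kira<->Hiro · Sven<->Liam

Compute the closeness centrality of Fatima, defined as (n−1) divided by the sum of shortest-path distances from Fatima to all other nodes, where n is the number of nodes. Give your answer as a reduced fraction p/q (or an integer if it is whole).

3/5

Distances from Fatima: Hiro:2, Iris:1, Jamal:1, Juno:2, Kira:2, Liam:1, Mei:2, Oskar:2, Sven:2. Sum = 15.
n = 10, so closeness = 9/15 = 3/5.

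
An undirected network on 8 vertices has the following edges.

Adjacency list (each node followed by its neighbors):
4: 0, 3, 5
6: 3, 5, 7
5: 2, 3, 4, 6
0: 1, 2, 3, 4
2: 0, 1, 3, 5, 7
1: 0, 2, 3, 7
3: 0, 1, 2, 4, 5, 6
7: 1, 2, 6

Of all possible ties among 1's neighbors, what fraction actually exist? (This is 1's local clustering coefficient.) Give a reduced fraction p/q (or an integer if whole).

1's neighbors: 0, 2, 3, and 7 (k = 4).
Possible neighbor pairs: C(4,2) = 6. Edges among them: 0–2, 0–3, 2–3, 2–7 → e = 4.
Clustering(1) = 4/6 = 2/3.

2/3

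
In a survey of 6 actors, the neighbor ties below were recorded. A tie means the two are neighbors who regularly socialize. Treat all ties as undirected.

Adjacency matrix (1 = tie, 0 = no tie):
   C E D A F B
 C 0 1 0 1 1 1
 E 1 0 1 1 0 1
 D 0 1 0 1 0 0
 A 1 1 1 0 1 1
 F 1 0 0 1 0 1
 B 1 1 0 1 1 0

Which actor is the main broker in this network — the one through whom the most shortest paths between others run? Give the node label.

Unnormalized betweenness of each node: A:7/3, B:1/3, C:1/3, D:0, E:1, F:0.
A has the largest value, 7/3, making it the main broker — the node through which the most shortest paths run.

A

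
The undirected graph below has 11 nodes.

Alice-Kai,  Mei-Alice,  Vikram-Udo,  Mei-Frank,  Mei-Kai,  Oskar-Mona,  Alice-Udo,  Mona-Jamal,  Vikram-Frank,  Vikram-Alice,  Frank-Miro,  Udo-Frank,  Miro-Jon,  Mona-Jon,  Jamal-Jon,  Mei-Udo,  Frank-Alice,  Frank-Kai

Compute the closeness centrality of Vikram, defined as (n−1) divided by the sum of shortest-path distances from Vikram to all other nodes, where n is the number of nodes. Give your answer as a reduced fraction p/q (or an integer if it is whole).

2/5

Distances from Vikram: Alice:1, Frank:1, Jamal:4, Jon:3, Kai:2, Mei:2, Miro:2, Mona:4, Oskar:5, Udo:1. Sum = 25.
n = 11, so closeness = 10/25 = 2/5.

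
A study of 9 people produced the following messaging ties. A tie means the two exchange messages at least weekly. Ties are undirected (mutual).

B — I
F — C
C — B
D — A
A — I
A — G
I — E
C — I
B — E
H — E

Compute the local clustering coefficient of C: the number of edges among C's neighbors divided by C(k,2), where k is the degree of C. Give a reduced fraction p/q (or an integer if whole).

1/3

C's neighbors: B, F, and I (k = 3).
Possible neighbor pairs: C(3,2) = 3. Edges among them: B–I → e = 1.
Clustering(C) = 1/3.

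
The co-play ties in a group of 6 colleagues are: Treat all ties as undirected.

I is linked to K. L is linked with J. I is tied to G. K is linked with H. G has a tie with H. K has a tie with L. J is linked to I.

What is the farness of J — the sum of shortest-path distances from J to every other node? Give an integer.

Distances from J: G:2, H:3, I:1, K:2, L:1.
Sum = 2 + 3 + 1 + 2 + 1 = 9.

9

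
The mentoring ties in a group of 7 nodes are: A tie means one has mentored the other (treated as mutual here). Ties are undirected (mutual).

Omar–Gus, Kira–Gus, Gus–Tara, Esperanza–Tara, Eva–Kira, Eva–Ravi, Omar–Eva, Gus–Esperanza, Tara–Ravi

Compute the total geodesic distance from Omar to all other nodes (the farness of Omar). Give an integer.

Distances from Omar: Esperanza:2, Eva:1, Gus:1, Kira:2, Ravi:2, Tara:2.
Sum = 2 + 1 + 1 + 2 + 2 + 2 = 10.

10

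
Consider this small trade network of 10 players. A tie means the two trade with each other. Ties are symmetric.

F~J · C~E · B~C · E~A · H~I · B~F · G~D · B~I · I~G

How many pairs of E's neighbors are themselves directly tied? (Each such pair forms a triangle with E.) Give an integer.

0

E's neighbors are A and C, but none of them are tied to each other, so no triangle contains E.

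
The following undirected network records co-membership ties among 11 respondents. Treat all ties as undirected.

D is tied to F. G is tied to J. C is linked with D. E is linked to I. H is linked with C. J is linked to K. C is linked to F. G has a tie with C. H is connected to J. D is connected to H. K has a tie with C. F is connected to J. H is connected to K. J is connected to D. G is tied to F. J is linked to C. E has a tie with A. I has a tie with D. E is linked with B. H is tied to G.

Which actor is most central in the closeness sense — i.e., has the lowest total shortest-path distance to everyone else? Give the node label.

Farness (sum of distances to all others) for each node — A:34, B:34, C:19, D:17, E:25, F:21, G:25, H:20, I:20, J:19, K:26.
The smallest farness is 17, for D, so D has the highest closeness.

D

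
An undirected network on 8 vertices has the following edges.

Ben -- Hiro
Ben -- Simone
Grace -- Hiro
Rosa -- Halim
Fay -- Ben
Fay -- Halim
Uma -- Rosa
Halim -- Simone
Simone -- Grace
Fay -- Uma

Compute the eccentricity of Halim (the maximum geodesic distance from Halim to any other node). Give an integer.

Distances from Halim: Ben:2, Fay:1, Grace:2, Hiro:3, Rosa:1, Simone:1, Uma:2.
The largest is 3 (to Hiro), so the eccentricity of Halim is 3.

3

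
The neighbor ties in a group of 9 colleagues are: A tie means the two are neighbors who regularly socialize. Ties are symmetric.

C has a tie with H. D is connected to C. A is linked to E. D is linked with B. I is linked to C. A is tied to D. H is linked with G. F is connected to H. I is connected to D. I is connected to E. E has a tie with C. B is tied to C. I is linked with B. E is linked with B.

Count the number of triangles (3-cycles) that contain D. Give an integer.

D's neighbors: A, B, C, and I.
Neighbor pairs that are themselves tied: D–B–C; D–B–I; D–C–I. Each forms one triangle with D, for 3 in total.

3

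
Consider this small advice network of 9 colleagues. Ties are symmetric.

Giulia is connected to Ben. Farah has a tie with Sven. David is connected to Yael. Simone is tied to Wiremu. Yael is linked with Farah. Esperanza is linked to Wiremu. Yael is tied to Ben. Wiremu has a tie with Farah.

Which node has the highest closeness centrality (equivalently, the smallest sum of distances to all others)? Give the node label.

Farness (sum of distances to all others) for each node — Ben:20, David:22, Esperanza:24, Farah:14, Giulia:27, Simone:24, Sven:21, Wiremu:17, Yael:15.
The smallest farness is 14, for Farah, so Farah has the highest closeness.

Farah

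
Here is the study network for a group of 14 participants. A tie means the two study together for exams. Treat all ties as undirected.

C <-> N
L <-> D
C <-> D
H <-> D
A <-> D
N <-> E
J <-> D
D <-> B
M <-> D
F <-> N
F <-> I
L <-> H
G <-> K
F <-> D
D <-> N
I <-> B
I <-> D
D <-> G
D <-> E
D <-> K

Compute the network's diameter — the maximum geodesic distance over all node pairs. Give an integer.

Eccentricity of each node (its greatest distance to any other): A:2, B:2, C:2, D:1, E:2, F:2, G:2, H:2, I:2, J:2, K:2, L:2, M:2, N:2.
The maximum eccentricity is 2, realized for instance by the pair E–F via E – D – F. So the diameter is 2.

2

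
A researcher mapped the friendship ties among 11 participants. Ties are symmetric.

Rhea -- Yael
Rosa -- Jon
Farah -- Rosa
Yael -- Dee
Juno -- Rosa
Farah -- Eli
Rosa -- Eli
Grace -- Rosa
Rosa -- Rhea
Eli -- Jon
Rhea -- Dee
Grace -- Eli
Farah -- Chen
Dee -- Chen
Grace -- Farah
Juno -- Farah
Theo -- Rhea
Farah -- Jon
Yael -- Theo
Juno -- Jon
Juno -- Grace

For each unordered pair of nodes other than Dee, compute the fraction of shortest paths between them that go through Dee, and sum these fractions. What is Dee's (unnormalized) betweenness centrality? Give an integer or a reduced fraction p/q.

Pairs whose geodesics pass through Dee — Farah–Yael: 1/2; Rhea–Chen: 1; Theo–Chen: 2/2; Chen–Yael: 1.
All other pairs contribute 0.
Summing the contributions gives betweenness(Dee) = 7/2.

7/2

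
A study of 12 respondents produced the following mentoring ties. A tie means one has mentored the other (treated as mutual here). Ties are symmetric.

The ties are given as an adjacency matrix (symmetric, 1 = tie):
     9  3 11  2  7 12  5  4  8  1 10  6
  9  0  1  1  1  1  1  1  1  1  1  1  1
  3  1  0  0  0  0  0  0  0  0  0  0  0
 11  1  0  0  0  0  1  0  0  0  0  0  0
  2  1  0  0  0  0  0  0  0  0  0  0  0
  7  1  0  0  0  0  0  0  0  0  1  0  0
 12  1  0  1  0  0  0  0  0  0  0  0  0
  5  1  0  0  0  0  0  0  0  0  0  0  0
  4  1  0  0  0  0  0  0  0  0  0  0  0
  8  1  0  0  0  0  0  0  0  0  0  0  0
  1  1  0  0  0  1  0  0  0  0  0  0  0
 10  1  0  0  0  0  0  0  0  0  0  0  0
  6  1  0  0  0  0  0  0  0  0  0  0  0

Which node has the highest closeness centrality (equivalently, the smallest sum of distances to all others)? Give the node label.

Farness (sum of distances to all others) for each node — 1:20, 2:21, 3:21, 4:21, 5:21, 6:21, 7:20, 8:21, 9:11, 10:21, 11:20, 12:20.
The smallest farness is 11, for 9, so 9 has the highest closeness.

9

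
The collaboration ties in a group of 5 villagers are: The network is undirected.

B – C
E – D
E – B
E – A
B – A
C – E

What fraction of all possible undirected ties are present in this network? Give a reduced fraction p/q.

3/5

There are 6 edges and 5 nodes, so the maximum possible is C(5,2) = 10.
Density = 6/10 = 3/5.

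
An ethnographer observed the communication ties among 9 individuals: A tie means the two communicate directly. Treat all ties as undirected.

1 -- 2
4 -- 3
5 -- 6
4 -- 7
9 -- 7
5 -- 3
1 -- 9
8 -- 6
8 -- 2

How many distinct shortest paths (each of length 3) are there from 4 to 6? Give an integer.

1

The shortest distance is 3, and the only length-3 path is 4–3–5–6. So there is exactly 1 shortest path.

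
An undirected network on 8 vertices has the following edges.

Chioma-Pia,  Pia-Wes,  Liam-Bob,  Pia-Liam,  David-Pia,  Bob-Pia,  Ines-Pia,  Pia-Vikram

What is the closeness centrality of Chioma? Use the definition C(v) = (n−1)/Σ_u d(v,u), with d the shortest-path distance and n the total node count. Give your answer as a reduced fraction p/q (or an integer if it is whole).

7/13

Distances from Chioma: Bob:2, David:2, Ines:2, Liam:2, Pia:1, Vikram:2, Wes:2. Sum = 13.
n = 8, so closeness = 7/13.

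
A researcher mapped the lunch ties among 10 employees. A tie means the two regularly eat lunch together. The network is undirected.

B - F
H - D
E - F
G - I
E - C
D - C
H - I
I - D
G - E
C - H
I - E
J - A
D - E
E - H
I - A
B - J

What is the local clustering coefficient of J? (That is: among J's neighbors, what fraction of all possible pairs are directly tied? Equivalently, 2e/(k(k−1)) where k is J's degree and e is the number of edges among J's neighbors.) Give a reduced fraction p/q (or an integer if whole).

J's neighbors: A and B (k = 2).
Possible neighbor pairs: C(2,2) = 1. Edges among them: none → e = 0.
Clustering(J) = 0/1.

0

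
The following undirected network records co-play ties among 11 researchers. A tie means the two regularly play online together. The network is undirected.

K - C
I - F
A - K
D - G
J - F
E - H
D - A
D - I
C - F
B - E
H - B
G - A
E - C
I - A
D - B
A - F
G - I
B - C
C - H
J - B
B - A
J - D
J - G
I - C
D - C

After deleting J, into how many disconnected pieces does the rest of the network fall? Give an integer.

1

J's neighbors (B, D, F, and G) remain reachable from one another through other ties, so the rest of the network stays in one piece.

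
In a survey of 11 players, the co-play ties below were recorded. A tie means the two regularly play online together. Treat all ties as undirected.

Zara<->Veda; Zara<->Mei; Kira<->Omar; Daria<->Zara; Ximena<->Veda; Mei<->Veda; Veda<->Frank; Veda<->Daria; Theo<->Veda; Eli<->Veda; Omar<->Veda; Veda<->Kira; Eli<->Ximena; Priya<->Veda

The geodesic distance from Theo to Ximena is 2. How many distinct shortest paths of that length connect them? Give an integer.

The shortest distance is 2, and the only length-2 path is Theo–Veda–Ximena. So there is exactly 1 shortest path.

1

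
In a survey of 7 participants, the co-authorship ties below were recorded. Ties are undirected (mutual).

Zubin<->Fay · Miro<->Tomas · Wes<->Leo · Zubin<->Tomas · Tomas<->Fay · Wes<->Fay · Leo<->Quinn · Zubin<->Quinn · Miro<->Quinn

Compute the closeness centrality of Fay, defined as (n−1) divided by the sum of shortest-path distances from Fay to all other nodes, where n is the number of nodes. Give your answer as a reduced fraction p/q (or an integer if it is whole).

Distances from Fay: Leo:2, Miro:2, Quinn:2, Tomas:1, Wes:1, Zubin:1. Sum = 9.
n = 7, so closeness = 6/9 = 2/3.

2/3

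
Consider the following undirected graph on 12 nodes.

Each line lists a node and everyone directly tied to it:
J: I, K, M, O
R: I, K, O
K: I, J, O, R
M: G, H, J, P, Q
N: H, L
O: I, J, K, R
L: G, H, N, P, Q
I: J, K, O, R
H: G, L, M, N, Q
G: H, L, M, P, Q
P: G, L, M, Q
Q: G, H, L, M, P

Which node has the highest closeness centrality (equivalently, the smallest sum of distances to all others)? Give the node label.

M

Farness (sum of distances to all others) for each node — G:22, H:22, I:26, J:20, K:26, L:27, M:18, N:30, O:26, P:23, Q:22, R:34.
The smallest farness is 18, for M, so M has the highest closeness.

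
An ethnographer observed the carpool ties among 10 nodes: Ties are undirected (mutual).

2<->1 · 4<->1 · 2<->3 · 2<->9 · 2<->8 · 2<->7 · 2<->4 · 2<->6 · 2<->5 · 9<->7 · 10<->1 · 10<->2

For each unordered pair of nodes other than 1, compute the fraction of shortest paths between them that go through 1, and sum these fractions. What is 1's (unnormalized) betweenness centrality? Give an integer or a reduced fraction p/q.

1/2

Pairs whose geodesics pass through 1 — 10–4: 1/2.
All other pairs contribute 0.
Summing the contributions gives betweenness(1) = 1/2.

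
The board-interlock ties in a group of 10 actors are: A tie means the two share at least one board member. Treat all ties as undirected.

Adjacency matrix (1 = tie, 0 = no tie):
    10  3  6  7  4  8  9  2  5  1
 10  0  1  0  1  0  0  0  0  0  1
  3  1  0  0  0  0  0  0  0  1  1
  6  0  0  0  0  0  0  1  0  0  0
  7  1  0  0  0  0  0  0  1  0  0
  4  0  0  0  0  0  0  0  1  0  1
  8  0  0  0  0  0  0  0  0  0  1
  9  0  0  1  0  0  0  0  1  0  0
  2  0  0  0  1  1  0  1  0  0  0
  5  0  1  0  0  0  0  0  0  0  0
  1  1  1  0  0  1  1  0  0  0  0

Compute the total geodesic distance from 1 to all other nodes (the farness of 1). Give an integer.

17

Distances from 1: 2:2, 3:1, 4:1, 5:2, 6:4, 7:2, 8:1, 9:3, 10:1.
Sum = 2 + 1 + 1 + 2 + 4 + 2 + 1 + 3 + 1 = 17.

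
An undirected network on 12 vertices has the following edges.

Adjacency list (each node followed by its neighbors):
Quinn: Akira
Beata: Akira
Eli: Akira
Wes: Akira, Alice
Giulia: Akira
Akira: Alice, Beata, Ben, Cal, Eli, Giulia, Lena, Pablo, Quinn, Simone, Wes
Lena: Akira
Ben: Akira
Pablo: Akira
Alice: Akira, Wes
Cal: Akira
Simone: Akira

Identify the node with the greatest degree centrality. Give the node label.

Akira

Degrees — Akira:11, Alice:2, Beata:1, Ben:1, Cal:1, Eli:1, Giulia:1, Lena:1, Pablo:1, Quinn:1, Simone:1, Wes:2.
The maximum is 11, attained only by Akira.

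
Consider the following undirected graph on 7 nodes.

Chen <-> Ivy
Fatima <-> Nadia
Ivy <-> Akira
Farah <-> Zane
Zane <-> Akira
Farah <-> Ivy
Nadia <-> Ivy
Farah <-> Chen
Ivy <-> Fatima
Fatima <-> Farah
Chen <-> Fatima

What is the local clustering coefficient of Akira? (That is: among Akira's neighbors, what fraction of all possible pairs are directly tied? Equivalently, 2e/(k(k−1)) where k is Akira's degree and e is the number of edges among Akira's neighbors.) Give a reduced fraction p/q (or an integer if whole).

0

Akira's neighbors: Ivy and Zane (k = 2).
Possible neighbor pairs: C(2,2) = 1. Edges among them: none → e = 0.
Clustering(Akira) = 0/1.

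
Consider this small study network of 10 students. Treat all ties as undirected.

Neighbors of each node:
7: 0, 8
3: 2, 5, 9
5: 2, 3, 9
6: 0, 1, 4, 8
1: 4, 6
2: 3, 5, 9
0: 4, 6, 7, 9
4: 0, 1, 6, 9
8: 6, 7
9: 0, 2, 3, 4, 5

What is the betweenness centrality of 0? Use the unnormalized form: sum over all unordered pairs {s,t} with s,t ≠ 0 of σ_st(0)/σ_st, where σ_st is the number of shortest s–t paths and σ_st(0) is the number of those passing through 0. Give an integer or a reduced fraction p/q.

65/6

Pairs whose geodesics pass through 0 — 1–7: 2/3; 4–7: 1; 8–5: 2/3; 8–2: 2/3; 8–3: 2/3; 8–9: 2/3; 6–7: 1/2; 6–5: 1/2; 6–2: 1/2; 6–3: 1/2; 6–9: 1/2; 7–5: 1; 7–2: 1; 7–3: 1 … (+1 more pairs).
All other pairs contribute 0.
Summing the contributions gives betweenness(0) = 65/6.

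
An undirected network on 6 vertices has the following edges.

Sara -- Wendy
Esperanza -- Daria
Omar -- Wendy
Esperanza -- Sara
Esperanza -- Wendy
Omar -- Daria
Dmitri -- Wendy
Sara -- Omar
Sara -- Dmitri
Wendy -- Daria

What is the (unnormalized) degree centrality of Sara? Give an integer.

Sara is directly tied to Dmitri, Esperanza, Omar, and Wendy. That is 4 neighbors, so the degree of Sara is 4.

4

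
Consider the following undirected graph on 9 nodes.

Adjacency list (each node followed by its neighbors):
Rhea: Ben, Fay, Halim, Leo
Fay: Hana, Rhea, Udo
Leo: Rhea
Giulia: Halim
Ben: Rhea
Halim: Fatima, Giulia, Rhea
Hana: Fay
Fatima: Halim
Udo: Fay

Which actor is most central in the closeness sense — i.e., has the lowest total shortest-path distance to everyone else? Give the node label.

Farness (sum of distances to all others) for each node — Ben:19, Fatima:22, Fay:15, Giulia:22, Halim:15, Hana:22, Leo:19, Rhea:12, Udo:22.
The smallest farness is 12, for Rhea, so Rhea has the highest closeness.

Rhea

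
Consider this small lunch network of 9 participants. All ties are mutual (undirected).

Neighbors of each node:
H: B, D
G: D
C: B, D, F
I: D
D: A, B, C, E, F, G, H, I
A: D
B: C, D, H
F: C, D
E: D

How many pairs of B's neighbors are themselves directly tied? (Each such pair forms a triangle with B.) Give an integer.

B's neighbors: C, D, and H.
Neighbor pairs that are themselves tied: B–C–D; B–D–H. Each forms one triangle with B, for 2 in total.

2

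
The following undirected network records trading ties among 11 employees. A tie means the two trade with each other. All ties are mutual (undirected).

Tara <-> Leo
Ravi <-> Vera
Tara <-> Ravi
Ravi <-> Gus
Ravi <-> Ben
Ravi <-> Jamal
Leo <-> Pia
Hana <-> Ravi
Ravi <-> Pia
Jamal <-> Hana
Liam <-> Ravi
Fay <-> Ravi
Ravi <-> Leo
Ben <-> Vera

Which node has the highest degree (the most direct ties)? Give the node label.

Degrees — Ben:2, Fay:1, Gus:1, Hana:2, Jamal:2, Leo:3, Liam:1, Pia:2, Ravi:10, Tara:2, Vera:2.
The maximum is 10, attained only by Ravi.

Ravi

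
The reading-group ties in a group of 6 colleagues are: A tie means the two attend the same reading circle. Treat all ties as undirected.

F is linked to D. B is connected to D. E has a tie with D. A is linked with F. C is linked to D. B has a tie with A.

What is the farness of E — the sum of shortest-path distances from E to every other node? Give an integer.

Distances from E: A:3, B:2, C:2, D:1, F:2.
Sum = 3 + 2 + 2 + 1 + 2 = 10.

10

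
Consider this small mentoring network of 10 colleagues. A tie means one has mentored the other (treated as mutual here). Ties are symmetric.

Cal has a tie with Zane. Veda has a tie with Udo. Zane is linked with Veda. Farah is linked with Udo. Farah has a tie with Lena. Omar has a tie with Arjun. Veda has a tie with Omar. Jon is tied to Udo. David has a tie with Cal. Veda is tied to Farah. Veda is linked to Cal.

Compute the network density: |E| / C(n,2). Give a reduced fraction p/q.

11/45

There are 11 edges and 10 nodes, so the maximum possible is C(10,2) = 45.
Density = 11/45.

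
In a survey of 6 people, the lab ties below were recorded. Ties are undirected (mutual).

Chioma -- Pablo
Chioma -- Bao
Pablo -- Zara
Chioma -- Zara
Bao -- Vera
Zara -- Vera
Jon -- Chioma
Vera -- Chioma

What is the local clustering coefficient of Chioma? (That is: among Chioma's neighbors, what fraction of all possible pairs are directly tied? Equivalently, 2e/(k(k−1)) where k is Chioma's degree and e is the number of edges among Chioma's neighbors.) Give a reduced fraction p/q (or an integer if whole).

3/10

Chioma's neighbors: Bao, Jon, Pablo, Vera, and Zara (k = 5).
Possible neighbor pairs: C(5,2) = 10. Edges among them: Bao–Vera, Pablo–Zara, Vera–Zara → e = 3.
Clustering(Chioma) = 3/10.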